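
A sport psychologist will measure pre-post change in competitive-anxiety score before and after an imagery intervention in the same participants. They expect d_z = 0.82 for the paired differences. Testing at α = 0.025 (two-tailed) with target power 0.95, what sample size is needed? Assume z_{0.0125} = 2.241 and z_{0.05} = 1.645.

For a paired (one-sample on differences) test: n = ((z_{α/2} + z_β) / d)².
z_{α/2} + z_β = 2.241 + 1.645 = 3.886.
n = (3.886 / 0.82)² = 4.739² = 22.46.
Round up.

n = 23 pairs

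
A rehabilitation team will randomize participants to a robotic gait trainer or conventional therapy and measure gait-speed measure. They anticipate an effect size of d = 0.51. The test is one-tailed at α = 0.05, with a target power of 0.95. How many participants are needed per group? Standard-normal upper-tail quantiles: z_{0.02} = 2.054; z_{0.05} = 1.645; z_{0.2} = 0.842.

n = 84 per group

For two independent groups with equal n: n = 2·((z_{α} + z_β) / d)².
z_{α} + z_β = 1.645 + 1.645 = 3.290.
n = 2 × (3.290 / 0.51)² = 2 × 6.451² = 2 × 41.62 = 83.2.
Round up to the next whole participant.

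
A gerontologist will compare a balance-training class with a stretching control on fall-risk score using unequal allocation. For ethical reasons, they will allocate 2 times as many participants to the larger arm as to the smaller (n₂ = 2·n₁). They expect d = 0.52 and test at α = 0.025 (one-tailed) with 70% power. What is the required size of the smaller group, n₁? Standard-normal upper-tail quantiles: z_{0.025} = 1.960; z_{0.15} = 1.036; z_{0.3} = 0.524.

With allocation ratio k = n₂/n₁ = 2, Var(x̄₁−x̄₂) = σ²(1/n₁ + 1/(k·n₁)) = σ²·(k+1)/(k·n₁).
So n₁ = (1 + 1/k)·((z_{α} + z_β)/d)² = 1.500 × (2.484/0.52)².
n₁ = 1.500 × 22.82 = 34.2.
Round up: n₁ = 35, giving n₂ = 2 × 35 = 70.

n₁ = 35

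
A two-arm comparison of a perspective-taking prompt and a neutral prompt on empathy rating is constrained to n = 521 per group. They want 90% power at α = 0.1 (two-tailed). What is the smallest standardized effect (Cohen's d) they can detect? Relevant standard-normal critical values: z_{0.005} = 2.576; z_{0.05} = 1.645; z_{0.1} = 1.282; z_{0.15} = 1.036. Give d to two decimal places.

d_min ≈ 0.18

For two independent groups of n = 521 each: d_min = (z_{α/2} + z_β)·√(2/n).
z-sum = 1.645 + 1.282 = 2.927.
d_min = 2.927 × √(2/521) = 2.927 × 0.0620 = 0.181.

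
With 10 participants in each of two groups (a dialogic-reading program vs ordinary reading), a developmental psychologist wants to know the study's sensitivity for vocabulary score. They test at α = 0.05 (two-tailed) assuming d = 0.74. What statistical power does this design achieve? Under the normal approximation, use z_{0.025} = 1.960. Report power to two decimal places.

For two equal groups, power = Φ(d·√(n/2) − z_{α/2}).
d·√(n/2) = 0.74 × √(10/2) = 0.74 × 2.236 = 1.655.
z_β = 1.655 − 1.960 = -0.305.
Power = Φ(-0.305) = 0.380.

power ≈ 0.38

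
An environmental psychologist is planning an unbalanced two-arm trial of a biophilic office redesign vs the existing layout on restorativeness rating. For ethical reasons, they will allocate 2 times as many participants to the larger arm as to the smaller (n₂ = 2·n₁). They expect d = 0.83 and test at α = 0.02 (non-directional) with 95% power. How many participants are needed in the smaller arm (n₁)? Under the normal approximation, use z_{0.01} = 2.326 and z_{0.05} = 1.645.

With allocation ratio k = n₂/n₁ = 2, Var(x̄₁−x̄₂) = σ²(1/n₁ + 1/(k·n₁)) = σ²·(k+1)/(k·n₁).
So n₁ = (1 + 1/k)·((z_{α/2} + z_β)/d)² = 1.500 × (3.971/0.83)².
n₁ = 1.500 × 22.89 = 34.3.
Round up: n₁ = 35, giving n₂ = 2 × 35 = 70.

n₁ = 35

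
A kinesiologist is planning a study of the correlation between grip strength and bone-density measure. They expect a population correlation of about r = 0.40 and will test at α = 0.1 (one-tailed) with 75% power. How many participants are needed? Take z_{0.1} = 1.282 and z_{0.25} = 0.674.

Fisher's z: C = ½·ln((1+r)/(1−r)) = ½·ln(2.3333) = 0.4236.
n = ((z_{α} + z_β)/C)² + 3.
(1.282 + 0.674) / 0.4236 = 1.956 / 0.4236 = 4.618.
n = 4.618² + 3 = 21.32 + 3 = 24.3.
Round up.

n = 25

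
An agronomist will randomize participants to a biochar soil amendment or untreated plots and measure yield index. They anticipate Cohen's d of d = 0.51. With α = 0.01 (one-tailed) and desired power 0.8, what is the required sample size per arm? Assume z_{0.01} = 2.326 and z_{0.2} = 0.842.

For two independent groups with equal n: n = 2·((z_{α} + z_β) / d)².
z_{α} + z_β = 2.326 + 0.842 = 3.168.
n = 2 × (3.168 / 0.51)² = 2 × 6.212² = 2 × 38.59 = 77.2.
Round up to the next whole participant.

n = 78 per group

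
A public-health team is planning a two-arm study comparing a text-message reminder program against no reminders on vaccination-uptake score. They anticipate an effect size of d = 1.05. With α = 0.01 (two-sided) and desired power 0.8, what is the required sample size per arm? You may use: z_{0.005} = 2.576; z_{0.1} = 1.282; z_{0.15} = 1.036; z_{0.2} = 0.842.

n = 22 per group

For two independent groups with equal n: n = 2·((z_{α/2} + z_β) / d)².
z_{α/2} + z_β = 2.576 + 0.842 = 3.418.
n = 2 × (3.418 / 1.05)² = 2 × 3.255² = 2 × 10.60 = 21.2.
Round up to the next whole participant.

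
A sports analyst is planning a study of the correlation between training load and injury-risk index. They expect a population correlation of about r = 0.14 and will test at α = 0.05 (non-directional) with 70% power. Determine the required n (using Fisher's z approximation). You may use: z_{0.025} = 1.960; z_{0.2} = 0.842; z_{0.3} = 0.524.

Fisher's z: C = ½·ln((1+r)/(1−r)) = ½·ln(1.3256) = 0.1409.
n = ((z_{α/2} + z_β)/C)² + 3.
(1.960 + 0.524) / 0.1409 = 2.484 / 0.1409 = 17.630.
n = 17.630² + 3 = 310.80 + 3 = 313.8.
Round up.

n = 314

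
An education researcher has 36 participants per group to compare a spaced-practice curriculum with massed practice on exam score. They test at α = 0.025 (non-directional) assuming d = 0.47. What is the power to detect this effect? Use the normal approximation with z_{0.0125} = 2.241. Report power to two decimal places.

For two equal groups, power = Φ(d·√(n/2) − z_{α/2}).
d·√(n/2) = 0.47 × √(36/2) = 0.47 × 4.243 = 1.994.
z_β = 1.994 − 2.241 = -0.247.
Power = Φ(-0.247) = 0.402.

power ≈ 0.40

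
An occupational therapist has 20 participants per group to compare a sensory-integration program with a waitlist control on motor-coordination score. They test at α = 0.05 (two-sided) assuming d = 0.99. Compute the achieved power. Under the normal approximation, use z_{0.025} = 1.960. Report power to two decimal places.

power ≈ 0.88

For two equal groups, power = Φ(d·√(n/2) − z_{α/2}).
d·√(n/2) = 0.99 × √(20/2) = 0.99 × 3.162 = 3.131.
z_β = 3.131 − 1.960 = 1.171.
Power = Φ(1.171) = 0.879.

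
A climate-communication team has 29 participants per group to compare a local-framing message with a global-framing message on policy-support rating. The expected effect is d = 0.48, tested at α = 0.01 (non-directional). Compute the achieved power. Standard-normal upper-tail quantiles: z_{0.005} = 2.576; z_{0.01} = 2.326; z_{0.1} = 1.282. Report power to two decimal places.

power ≈ 0.23

For two equal groups, power = Φ(d·√(n/2) − z_{α/2}).
d·√(n/2) = 0.48 × √(29/2) = 0.48 × 3.808 = 1.828.
z_β = 1.828 − 2.576 = -0.748.
Power = Φ(-0.748) = 0.227.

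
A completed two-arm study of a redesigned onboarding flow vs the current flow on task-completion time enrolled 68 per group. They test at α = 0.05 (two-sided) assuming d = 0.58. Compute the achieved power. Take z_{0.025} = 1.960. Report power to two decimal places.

power ≈ 0.92

For two equal groups, power = Φ(d·√(n/2) − z_{α/2}).
d·√(n/2) = 0.58 × √(68/2) = 0.58 × 5.831 = 3.382.
z_β = 3.382 − 1.960 = 1.422.
Power = Φ(1.422) = 0.922.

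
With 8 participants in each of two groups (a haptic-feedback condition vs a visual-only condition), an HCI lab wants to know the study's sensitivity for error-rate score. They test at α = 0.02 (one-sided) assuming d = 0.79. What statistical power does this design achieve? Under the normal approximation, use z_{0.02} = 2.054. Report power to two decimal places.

For two equal groups, power = Φ(d·√(n/2) − z_{α}).
d·√(n/2) = 0.79 × √(8/2) = 0.79 × 2.000 = 1.580.
z_β = 1.580 − 2.054 = -0.474.
Power = Φ(-0.474) = 0.318.

power ≈ 0.32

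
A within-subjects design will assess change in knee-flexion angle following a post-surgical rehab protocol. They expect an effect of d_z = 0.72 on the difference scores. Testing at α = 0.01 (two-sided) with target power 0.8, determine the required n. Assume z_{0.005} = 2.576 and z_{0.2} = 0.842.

For a paired (one-sample on differences) test: n = ((z_{α/2} + z_β) / d)².
z_{α/2} + z_β = 2.576 + 0.842 = 3.418.
n = (3.418 / 0.72)² = 4.747² = 22.54.
Round up.

n = 23 pairs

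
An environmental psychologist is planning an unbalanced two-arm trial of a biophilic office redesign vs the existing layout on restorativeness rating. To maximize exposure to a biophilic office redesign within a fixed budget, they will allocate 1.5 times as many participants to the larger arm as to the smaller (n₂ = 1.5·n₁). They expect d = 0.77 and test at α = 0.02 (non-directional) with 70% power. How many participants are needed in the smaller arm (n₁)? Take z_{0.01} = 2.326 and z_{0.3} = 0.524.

n₁ = 23

With allocation ratio k = n₂/n₁ = 1.5, Var(x̄₁−x̄₂) = σ²(1/n₁ + 1/(k·n₁)) = σ²·(k+1)/(k·n₁).
So n₁ = (1 + 1/k)·((z_{α/2} + z_β)/d)² = 1.667 × (2.850/0.77)².
n₁ = 1.667 × 13.70 = 22.8.
Round up: n₁ = 23, giving n₂ = ⌈1.5 × 23⌉ = ⌈34.5⌉ = 35.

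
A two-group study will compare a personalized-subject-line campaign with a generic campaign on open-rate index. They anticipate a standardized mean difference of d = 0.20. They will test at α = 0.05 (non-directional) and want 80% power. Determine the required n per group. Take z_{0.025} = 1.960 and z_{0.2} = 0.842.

n = 393 per group

For two independent groups with equal n: n = 2·((z_{α/2} + z_β) / d)².
z_{α/2} + z_β = 1.960 + 0.842 = 2.802.
n = 2 × (2.802 / 0.20)² = 2 × 14.010² = 2 × 196.28 = 392.6.
Round up to the next whole participant.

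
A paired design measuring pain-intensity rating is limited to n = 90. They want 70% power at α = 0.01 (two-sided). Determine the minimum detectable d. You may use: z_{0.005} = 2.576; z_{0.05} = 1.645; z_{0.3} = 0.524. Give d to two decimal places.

For a single sample (or paired design) of n = 90: d_min = (z_{α/2} + z_β)/√n.
z-sum = 2.576 + 0.524 = 3.100.
d_min = 3.100 / √90 = 3.100 / 9.487 = 0.327.

d_min ≈ 0.33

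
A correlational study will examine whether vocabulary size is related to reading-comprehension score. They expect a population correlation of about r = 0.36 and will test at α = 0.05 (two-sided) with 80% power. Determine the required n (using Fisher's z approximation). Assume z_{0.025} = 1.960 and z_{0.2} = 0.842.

n = 59

Fisher's z: C = ½·ln((1+r)/(1−r)) = ½·ln(2.1250) = 0.3769.
n = ((z_{α/2} + z_β)/C)² + 3.
(1.960 + 0.842) / 0.3769 = 2.802 / 0.3769 = 7.434.
n = 7.434² + 3 = 55.27 + 3 = 58.3.
Round up.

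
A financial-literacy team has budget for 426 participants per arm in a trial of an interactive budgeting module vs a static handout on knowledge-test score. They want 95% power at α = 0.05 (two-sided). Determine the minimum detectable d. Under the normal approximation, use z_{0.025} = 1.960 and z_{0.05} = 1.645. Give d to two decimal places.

d_min ≈ 0.25

For two independent groups of n = 426 each: d_min = (z_{α/2} + z_β)·√(2/n).
z-sum = 1.960 + 1.645 = 3.605.
d_min = 3.605 × √(2/426) = 3.605 × 0.0685 = 0.247.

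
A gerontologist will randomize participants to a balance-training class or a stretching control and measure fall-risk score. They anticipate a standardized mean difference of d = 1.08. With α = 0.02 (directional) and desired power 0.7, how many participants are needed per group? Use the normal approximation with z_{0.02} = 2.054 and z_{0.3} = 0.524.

For two independent groups with equal n: n = 2·((z_{α} + z_β) / d)².
z_{α} + z_β = 2.054 + 0.524 = 2.578.
n = 2 × (2.578 / 1.08)² = 2 × 2.387² = 2 × 5.70 = 11.4.
Round up to the next whole participant.

n = 12 per group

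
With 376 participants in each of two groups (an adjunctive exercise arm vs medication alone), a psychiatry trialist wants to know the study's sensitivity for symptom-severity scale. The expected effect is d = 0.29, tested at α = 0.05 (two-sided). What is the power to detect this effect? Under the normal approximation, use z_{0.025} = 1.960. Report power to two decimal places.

power ≈ 0.98

For two equal groups, power = Φ(d·√(n/2) − z_{α/2}).
d·√(n/2) = 0.29 × √(376/2) = 0.29 × 13.711 = 3.976.
z_β = 3.976 − 1.960 = 2.016.
Power = Φ(2.016) = 0.978.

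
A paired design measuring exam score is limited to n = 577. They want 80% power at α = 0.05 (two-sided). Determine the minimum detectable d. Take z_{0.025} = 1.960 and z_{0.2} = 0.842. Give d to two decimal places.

d_min ≈ 0.12

For a single sample (or paired design) of n = 577: d_min = (z_{α/2} + z_β)/√n.
z-sum = 1.960 + 0.842 = 2.802.
d_min = 2.802 / √577 = 2.802 / 24.021 = 0.117.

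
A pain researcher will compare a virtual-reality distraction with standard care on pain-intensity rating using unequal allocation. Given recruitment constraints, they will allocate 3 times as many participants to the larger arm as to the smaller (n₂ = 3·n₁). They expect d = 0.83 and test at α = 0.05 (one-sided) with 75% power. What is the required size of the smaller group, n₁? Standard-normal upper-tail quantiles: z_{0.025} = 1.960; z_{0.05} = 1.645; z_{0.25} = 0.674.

With allocation ratio k = n₂/n₁ = 3, Var(x̄₁−x̄₂) = σ²(1/n₁ + 1/(k·n₁)) = σ²·(k+1)/(k·n₁).
So n₁ = (1 + 1/k)·((z_{α} + z_β)/d)² = 1.333 × (2.319/0.83)².
n₁ = 1.333 × 7.81 = 10.4.
Round up: n₁ = 11, giving n₂ = 3 × 11 = 33.

n₁ = 11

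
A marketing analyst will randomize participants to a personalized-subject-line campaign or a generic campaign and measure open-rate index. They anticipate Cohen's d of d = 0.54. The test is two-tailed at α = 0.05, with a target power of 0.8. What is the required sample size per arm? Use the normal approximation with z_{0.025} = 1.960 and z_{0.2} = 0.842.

n = 54 per group

For two independent groups with equal n: n = 2·((z_{α/2} + z_β) / d)².
z_{α/2} + z_β = 1.960 + 0.842 = 2.802.
n = 2 × (2.802 / 0.54)² = 2 × 5.189² = 2 × 26.92 = 53.8.
Round up to the next whole participant.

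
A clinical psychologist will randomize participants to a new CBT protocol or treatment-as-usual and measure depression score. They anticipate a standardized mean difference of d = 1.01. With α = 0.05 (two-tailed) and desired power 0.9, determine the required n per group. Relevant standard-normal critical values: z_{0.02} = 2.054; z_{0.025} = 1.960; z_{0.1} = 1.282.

n = 21 per group

For two independent groups with equal n: n = 2·((z_{α/2} + z_β) / d)².
z_{α/2} + z_β = 1.960 + 1.282 = 3.242.
n = 2 × (3.242 / 1.01)² = 2 × 3.210² = 2 × 10.30 = 20.6.
Round up to the next whole participant.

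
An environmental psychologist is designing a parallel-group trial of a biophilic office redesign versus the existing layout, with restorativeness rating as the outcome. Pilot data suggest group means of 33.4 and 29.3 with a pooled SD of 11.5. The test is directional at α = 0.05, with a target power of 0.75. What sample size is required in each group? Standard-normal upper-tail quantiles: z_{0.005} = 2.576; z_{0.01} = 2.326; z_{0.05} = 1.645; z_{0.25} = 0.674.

Cohen's d = |M₁ − M₂| / SD_pooled = |33.4 − 29.3| / 11.5 = 4.1 / 11.5 = 0.357.
For two independent groups with equal n: n = 2·((z_{α} + z_β) / d)².
z_{α} + z_β = 1.645 + 0.674 = 2.319.
n = 2 × (2.319 / 0.357)² = 2 × 6.496² = 2 × 42.20 = 84.4.
Round up to the next whole participant.

n = 85 per group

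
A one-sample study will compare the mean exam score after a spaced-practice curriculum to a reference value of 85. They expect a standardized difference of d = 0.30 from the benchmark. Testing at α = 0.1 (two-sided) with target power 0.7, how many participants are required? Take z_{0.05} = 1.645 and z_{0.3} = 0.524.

For a one-sample test: n = ((z_{α/2} + z_β) / d)².
z_{α/2} + z_β = 1.645 + 0.524 = 2.169.
n = (2.169 / 0.30)² = 7.230² = 52.27.
Round up.

n = 53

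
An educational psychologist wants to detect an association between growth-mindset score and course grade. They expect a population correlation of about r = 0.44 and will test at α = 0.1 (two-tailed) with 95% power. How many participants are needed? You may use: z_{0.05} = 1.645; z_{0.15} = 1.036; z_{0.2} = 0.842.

n = 52

Fisher's z: C = ½·ln((1+r)/(1−r)) = ½·ln(2.5714) = 0.4722.
n = ((z_{α/2} + z_β)/C)² + 3.
(1.645 + 1.645) / 0.4722 = 3.290 / 0.4722 = 6.967.
n = 6.967² + 3 = 48.54 + 3 = 51.5.
Round up.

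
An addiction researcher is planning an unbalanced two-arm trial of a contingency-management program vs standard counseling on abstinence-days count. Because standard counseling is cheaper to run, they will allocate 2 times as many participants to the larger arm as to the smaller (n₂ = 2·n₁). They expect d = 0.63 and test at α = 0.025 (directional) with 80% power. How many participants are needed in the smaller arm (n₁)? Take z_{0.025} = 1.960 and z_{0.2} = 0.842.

n₁ = 30

With allocation ratio k = n₂/n₁ = 2, Var(x̄₁−x̄₂) = σ²(1/n₁ + 1/(k·n₁)) = σ²·(k+1)/(k·n₁).
So n₁ = (1 + 1/k)·((z_{α} + z_β)/d)² = 1.500 × (2.802/0.63)².
n₁ = 1.500 × 19.78 = 29.7.
Round up: n₁ = 30, giving n₂ = 2 × 30 = 60.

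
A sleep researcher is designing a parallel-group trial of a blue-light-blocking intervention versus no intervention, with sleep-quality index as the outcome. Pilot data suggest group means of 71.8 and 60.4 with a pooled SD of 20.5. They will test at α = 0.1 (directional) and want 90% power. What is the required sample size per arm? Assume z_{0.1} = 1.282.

n = 43 per group

Cohen's d = |M₁ − M₂| / SD_pooled = |71.8 − 60.4| / 20.5 = 11.4 / 20.5 = 0.556.
For two independent groups with equal n: n = 2·((z_{α} + z_β) / d)².
z_{α} + z_β = 1.282 + 1.282 = 2.564.
n = 2 × (2.564 / 0.556)² = 2 × 4.612² = 2 × 21.27 = 42.5.
Round up to the next whole participant.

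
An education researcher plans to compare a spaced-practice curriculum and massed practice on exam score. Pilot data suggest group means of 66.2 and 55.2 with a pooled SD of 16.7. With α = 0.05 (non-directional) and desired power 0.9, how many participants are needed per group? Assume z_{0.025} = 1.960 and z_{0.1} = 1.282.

Cohen's d = |M₁ − M₂| / SD_pooled = |66.2 − 55.2| / 16.7 = 11.0 / 16.7 = 0.659.
For two independent groups with equal n: n = 2·((z_{α/2} + z_β) / d)².
z_{α/2} + z_β = 1.960 + 1.282 = 3.242.
n = 2 × (3.242 / 0.659)² = 2 × 4.920² = 2 × 24.20 = 48.4.
Round up to the next whole participant.

n = 49 per group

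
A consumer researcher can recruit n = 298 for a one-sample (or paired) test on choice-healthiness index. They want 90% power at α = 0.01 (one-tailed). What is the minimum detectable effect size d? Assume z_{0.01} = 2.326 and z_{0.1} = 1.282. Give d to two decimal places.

d_min ≈ 0.21

For a single sample (or paired design) of n = 298: d_min = (z_{α} + z_β)/√n.
z-sum = 2.326 + 1.282 = 3.608.
d_min = 3.608 / √298 = 3.608 / 17.263 = 0.209.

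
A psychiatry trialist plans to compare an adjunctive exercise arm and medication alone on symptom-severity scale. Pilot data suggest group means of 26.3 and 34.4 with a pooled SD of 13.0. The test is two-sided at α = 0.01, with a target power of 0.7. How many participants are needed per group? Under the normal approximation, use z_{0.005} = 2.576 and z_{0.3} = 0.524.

n = 50 per group

Cohen's d = |M₁ − M₂| / SD_pooled = |26.3 − 34.4| / 13.0 = 8.1 / 13.0 = 0.623.
For two independent groups with equal n: n = 2·((z_{α/2} + z_β) / d)².
z_{α/2} + z_β = 2.576 + 0.524 = 3.100.
n = 2 × (3.100 / 0.623)² = 2 × 4.976² = 2 × 24.76 = 49.5.
Round up to the next whole participant.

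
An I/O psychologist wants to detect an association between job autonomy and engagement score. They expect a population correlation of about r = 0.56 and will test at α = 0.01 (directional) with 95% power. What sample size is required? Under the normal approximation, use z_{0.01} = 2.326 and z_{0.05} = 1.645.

Fisher's z: C = ½·ln((1+r)/(1−r)) = ½·ln(3.5455) = 0.6328.
n = ((z_{α} + z_β)/C)² + 3.
(2.326 + 1.645) / 0.6328 = 3.971 / 0.6328 = 6.275.
n = 6.275² + 3 = 39.38 + 3 = 42.4.
Round up.

n = 43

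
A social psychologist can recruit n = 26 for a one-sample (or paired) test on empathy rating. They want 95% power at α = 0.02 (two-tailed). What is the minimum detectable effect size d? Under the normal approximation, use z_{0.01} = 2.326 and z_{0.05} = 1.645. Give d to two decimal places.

For a single sample (or paired design) of n = 26: d_min = (z_{α/2} + z_β)/√n.
z-sum = 2.326 + 1.645 = 3.971.
d_min = 3.971 / √26 = 3.971 / 5.099 = 0.779.

d_min ≈ 0.78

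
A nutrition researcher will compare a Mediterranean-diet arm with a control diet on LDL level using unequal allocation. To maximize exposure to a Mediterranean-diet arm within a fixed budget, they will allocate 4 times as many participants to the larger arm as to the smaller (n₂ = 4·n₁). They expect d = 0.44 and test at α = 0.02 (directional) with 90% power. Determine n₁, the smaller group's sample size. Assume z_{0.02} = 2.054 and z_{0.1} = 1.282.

With allocation ratio k = n₂/n₁ = 4, Var(x̄₁−x̄₂) = σ²(1/n₁ + 1/(k·n₁)) = σ²·(k+1)/(k·n₁).
So n₁ = (1 + 1/k)·((z_{α} + z_β)/d)² = 1.250 × (3.336/0.44)².
n₁ = 1.250 × 57.48 = 71.9.
Round up: n₁ = 72, giving n₂ = 4 × 72 = 288.

n₁ = 72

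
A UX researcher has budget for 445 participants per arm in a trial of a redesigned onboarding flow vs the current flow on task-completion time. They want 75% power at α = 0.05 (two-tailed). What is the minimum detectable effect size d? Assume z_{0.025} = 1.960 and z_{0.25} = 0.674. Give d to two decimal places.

d_min ≈ 0.18

For two independent groups of n = 445 each: d_min = (z_{α/2} + z_β)·√(2/n).
z-sum = 1.960 + 0.674 = 2.634.
d_min = 2.634 × √(2/445) = 2.634 × 0.0670 = 0.177.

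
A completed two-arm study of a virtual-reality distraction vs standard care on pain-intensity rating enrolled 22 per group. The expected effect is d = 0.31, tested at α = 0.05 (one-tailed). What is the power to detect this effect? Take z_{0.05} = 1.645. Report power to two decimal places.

For two equal groups, power = Φ(d·√(n/2) − z_{α}).
d·√(n/2) = 0.31 × √(22/2) = 0.31 × 3.317 = 1.028.
z_β = 1.028 − 1.645 = -0.617.
Power = Φ(-0.617) = 0.269.

power ≈ 0.27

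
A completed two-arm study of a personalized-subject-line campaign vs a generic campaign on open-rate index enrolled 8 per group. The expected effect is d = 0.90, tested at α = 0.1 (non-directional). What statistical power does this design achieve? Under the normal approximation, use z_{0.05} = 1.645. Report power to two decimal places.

For two equal groups, power = Φ(d·√(n/2) − z_{α/2}).
d·√(n/2) = 0.90 × √(8/2) = 0.90 × 2.000 = 1.800.
z_β = 1.800 − 1.645 = 0.155.
Power = Φ(0.155) = 0.562.

power ≈ 0.56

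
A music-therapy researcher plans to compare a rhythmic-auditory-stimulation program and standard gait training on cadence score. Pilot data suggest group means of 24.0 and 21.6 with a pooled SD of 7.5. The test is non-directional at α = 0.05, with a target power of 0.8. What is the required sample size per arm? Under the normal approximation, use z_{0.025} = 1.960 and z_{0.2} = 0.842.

n = 154 per group

Cohen's d = |M₁ − M₂| / SD_pooled = |24.0 − 21.6| / 7.5 = 2.4 / 7.5 = 0.320.
For two independent groups with equal n: n = 2·((z_{α/2} + z_β) / d)².
z_{α/2} + z_β = 1.960 + 0.842 = 2.802.
n = 2 × (2.802 / 0.320)² = 2 × 8.756² = 2 × 76.67 = 153.3.
Round up to the next whole participant.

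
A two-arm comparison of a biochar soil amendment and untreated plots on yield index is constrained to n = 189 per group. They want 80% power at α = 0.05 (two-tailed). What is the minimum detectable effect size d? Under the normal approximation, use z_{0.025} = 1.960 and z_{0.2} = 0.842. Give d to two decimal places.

d_min ≈ 0.29

For two independent groups of n = 189 each: d_min = (z_{α/2} + z_β)·√(2/n).
z-sum = 1.960 + 0.842 = 2.802.
d_min = 2.802 × √(2/189) = 2.802 × 0.1029 = 0.288.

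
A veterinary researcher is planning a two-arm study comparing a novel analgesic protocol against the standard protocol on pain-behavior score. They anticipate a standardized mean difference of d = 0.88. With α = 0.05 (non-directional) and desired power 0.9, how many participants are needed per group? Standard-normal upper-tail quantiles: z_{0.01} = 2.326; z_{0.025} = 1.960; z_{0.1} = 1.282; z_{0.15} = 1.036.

n = 28 per group

For two independent groups with equal n: n = 2·((z_{α/2} + z_β) / d)².
z_{α/2} + z_β = 1.960 + 1.282 = 3.242.
n = 2 × (3.242 / 0.88)² = 2 × 3.684² = 2 × 13.57 = 27.1.
Round up to the next whole participant.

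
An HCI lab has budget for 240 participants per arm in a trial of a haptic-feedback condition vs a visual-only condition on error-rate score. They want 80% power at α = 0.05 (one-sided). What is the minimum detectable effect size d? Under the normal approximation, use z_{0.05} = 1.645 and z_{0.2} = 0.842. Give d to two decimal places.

d_min ≈ 0.23

For two independent groups of n = 240 each: d_min = (z_{α} + z_β)·√(2/n).
z-sum = 1.645 + 0.842 = 2.487.
d_min = 2.487 × √(2/240) = 2.487 × 0.0913 = 0.227.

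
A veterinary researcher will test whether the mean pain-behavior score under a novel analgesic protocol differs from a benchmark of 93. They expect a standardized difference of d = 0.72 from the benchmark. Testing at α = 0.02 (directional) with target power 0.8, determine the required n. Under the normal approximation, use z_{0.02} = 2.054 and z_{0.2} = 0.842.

n = 17

For a one-sample test: n = ((z_{α} + z_β) / d)².
z_{α} + z_β = 2.054 + 0.842 = 2.896.
n = (2.896 / 0.72)² = 4.022² = 16.18.
Round up.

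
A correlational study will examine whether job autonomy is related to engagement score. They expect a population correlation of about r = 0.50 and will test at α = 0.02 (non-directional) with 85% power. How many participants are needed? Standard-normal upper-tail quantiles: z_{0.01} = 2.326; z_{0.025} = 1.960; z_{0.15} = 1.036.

Fisher's z: C = ½·ln((1+r)/(1−r)) = ½·ln(3.0000) = 0.5493.
n = ((z_{α/2} + z_β)/C)² + 3.
(2.326 + 1.036) / 0.5493 = 3.362 / 0.5493 = 6.121.
n = 6.121² + 3 = 37.46 + 3 = 40.5.
Round up.

n = 41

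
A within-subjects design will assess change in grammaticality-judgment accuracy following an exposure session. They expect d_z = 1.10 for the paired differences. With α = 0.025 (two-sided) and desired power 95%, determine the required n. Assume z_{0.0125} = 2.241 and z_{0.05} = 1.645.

For a paired (one-sample on differences) test: n = ((z_{α/2} + z_β) / d)².
z_{α/2} + z_β = 2.241 + 1.645 = 3.886.
n = (3.886 / 1.10)² = 3.533² = 12.48.
Round up.

n = 13 pairs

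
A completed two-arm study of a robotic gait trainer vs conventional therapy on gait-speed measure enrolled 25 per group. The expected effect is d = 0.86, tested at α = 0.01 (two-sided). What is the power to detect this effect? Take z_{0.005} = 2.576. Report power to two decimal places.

For two equal groups, power = Φ(d·√(n/2) − z_{α/2}).
d·√(n/2) = 0.86 × √(25/2) = 0.86 × 3.536 = 3.041.
z_β = 3.041 − 2.576 = 0.465.
Power = Φ(0.465) = 0.679.

power ≈ 0.68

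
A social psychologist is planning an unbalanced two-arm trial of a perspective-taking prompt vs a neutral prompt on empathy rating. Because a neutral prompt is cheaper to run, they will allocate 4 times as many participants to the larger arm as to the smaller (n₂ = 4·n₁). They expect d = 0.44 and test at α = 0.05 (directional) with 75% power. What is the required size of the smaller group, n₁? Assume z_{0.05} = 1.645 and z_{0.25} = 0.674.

With allocation ratio k = n₂/n₁ = 4, Var(x̄₁−x̄₂) = σ²(1/n₁ + 1/(k·n₁)) = σ²·(k+1)/(k·n₁).
So n₁ = (1 + 1/k)·((z_{α} + z_β)/d)² = 1.250 × (2.319/0.44)².
n₁ = 1.250 × 27.78 = 34.7.
Round up: n₁ = 35, giving n₂ = 4 × 35 = 140.

n₁ = 35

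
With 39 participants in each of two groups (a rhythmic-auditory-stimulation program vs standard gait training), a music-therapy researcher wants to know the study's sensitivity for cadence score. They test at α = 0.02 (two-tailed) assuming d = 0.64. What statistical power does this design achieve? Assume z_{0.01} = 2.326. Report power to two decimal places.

power ≈ 0.69

For two equal groups, power = Φ(d·√(n/2) − z_{α/2}).
d·√(n/2) = 0.64 × √(39/2) = 0.64 × 4.416 = 2.826.
z_β = 2.826 − 2.326 = 0.500.
Power = Φ(0.500) = 0.692.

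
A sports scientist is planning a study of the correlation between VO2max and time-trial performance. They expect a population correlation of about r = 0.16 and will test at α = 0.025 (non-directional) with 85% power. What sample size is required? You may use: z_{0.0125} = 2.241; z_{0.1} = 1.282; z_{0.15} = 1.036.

Fisher's z: C = ½·ln((1+r)/(1−r)) = ½·ln(1.3810) = 0.1614.
n = ((z_{α/2} + z_β)/C)² + 3.
(2.241 + 1.036) / 0.1614 = 3.277 / 0.1614 = 20.304.
n = 20.304² + 3 = 412.24 + 3 = 415.2.
Round up.

n = 416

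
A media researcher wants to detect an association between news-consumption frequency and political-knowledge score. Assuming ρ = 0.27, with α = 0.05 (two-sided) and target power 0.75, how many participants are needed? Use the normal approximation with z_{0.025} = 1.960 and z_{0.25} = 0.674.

n = 94

Fisher's z: C = ½·ln((1+r)/(1−r)) = ½·ln(1.7397) = 0.2769.
n = ((z_{α/2} + z_β)/C)² + 3.
(1.960 + 0.674) / 0.2769 = 2.634 / 0.2769 = 9.512.
n = 9.512² + 3 = 90.49 + 3 = 93.5.
Round up.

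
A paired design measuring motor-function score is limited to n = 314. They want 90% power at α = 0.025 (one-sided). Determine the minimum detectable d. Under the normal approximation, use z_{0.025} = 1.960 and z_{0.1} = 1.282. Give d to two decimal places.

d_min ≈ 0.18

For a single sample (or paired design) of n = 314: d_min = (z_{α} + z_β)/√n.
z-sum = 1.960 + 1.282 = 3.242.
d_min = 3.242 / √314 = 3.242 / 17.720 = 0.183.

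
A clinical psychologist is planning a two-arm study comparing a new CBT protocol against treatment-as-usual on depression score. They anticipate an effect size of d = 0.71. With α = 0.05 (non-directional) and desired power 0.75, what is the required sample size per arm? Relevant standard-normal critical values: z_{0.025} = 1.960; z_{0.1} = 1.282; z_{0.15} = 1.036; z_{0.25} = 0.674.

For two independent groups with equal n: n = 2·((z_{α/2} + z_β) / d)².
z_{α/2} + z_β = 1.960 + 0.674 = 2.634.
n = 2 × (2.634 / 0.71)² = 2 × 3.710² = 2 × 13.76 = 27.5.
Round up to the next whole participant.

n = 28 per group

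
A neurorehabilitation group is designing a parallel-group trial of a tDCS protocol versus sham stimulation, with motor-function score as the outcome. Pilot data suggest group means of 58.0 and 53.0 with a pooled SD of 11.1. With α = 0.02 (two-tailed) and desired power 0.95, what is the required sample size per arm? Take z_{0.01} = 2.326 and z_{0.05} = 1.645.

Cohen's d = |M₁ − M₂| / SD_pooled = |58.0 − 53.0| / 11.1 = 5.0 / 11.1 = 0.450.
For two independent groups with equal n: n = 2·((z_{α/2} + z_β) / d)².
z_{α/2} + z_β = 2.326 + 1.645 = 3.971.
n = 2 × (3.971 / 0.450)² = 2 × 8.824² = 2 × 77.87 = 155.7.
Round up to the next whole participant.

n = 156 per group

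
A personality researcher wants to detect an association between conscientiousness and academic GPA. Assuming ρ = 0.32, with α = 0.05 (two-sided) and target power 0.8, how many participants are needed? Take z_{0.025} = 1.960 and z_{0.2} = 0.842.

n = 75

Fisher's z: C = ½·ln((1+r)/(1−r)) = ½·ln(1.9412) = 0.3316.
n = ((z_{α/2} + z_β)/C)² + 3.
(1.960 + 0.842) / 0.3316 = 2.802 / 0.3316 = 8.450.
n = 8.450² + 3 = 71.40 + 3 = 74.4.
Round up.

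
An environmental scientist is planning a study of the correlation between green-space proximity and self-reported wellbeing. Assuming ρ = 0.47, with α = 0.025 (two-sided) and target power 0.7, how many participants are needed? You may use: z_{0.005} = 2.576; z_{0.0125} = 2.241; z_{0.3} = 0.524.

n = 33

Fisher's z: C = ½·ln((1+r)/(1−r)) = ½·ln(2.7736) = 0.5101.
n = ((z_{α/2} + z_β)/C)² + 3.
(2.241 + 0.524) / 0.5101 = 2.765 / 0.5101 = 5.421.
n = 5.421² + 3 = 29.38 + 3 = 32.4.
Round up.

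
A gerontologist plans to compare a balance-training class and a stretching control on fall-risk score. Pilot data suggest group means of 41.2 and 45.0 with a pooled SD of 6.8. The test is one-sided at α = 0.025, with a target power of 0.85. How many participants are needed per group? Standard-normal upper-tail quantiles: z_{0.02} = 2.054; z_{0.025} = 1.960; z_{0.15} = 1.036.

n = 58 per group

Cohen's d = |M₁ − M₂| / SD_pooled = |41.2 − 45.0| / 6.8 = 3.8 / 6.8 = 0.559.
For two independent groups with equal n: n = 2·((z_{α} + z_β) / d)².
z_{α} + z_β = 1.960 + 1.036 = 2.996.
n = 2 × (2.996 / 0.559)² = 2 × 5.360² = 2 × 28.72 = 57.4.
Round up to the next whole participant.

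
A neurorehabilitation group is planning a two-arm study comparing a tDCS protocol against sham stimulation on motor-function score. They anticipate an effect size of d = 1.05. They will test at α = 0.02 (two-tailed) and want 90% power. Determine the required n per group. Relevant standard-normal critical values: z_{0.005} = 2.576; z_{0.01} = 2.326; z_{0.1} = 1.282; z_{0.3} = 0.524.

For two independent groups with equal n: n = 2·((z_{α/2} + z_β) / d)².
z_{α/2} + z_β = 2.326 + 1.282 = 3.608.
n = 2 × (3.608 / 1.05)² = 2 × 3.436² = 2 × 11.81 = 23.6.
Round up to the next whole participant.

n = 24 per group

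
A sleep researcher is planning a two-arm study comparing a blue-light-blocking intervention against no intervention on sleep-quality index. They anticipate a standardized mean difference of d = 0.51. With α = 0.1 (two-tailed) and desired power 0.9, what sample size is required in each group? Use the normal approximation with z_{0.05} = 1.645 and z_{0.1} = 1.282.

For two independent groups with equal n: n = 2·((z_{α/2} + z_β) / d)².
z_{α/2} + z_β = 1.645 + 1.282 = 2.927.
n = 2 × (2.927 / 0.51)² = 2 × 5.739² = 2 × 32.94 = 65.9.
Round up to the next whole participant.

n = 66 per group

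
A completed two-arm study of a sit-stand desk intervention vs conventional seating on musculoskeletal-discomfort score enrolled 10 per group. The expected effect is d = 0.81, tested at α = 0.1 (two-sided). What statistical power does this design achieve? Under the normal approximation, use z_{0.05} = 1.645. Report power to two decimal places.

power ≈ 0.57

For two equal groups, power = Φ(d·√(n/2) − z_{α/2}).
d·√(n/2) = 0.81 × √(10/2) = 0.81 × 2.236 = 1.811.
z_β = 1.811 − 1.645 = 0.166.
Power = Φ(0.166) = 0.566.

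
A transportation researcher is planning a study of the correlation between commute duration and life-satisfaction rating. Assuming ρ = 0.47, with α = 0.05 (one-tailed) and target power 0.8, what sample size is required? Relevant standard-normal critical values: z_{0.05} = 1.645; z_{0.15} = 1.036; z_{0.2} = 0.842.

Fisher's z: C = ½·ln((1+r)/(1−r)) = ½·ln(2.7736) = 0.5101.
n = ((z_{α} + z_β)/C)² + 3.
(1.645 + 0.842) / 0.5101 = 2.487 / 0.5101 = 4.876.
n = 4.876² + 3 = 23.77 + 3 = 26.8.
Round up.

n = 27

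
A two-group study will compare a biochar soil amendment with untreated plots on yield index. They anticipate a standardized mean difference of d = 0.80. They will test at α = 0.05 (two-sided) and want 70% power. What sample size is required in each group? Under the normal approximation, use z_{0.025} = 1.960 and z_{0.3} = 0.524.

For two independent groups with equal n: n = 2·((z_{α/2} + z_β) / d)².
z_{α/2} + z_β = 1.960 + 0.524 = 2.484.
n = 2 × (2.484 / 0.80)² = 2 × 3.105² = 2 × 9.64 = 19.3.
Round up to the next whole participant.

n = 20 per group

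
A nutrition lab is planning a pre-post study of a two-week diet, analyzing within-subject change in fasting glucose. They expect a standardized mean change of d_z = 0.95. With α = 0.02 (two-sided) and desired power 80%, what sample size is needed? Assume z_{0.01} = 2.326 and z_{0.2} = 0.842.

For a paired (one-sample on differences) test: n = ((z_{α/2} + z_β) / d)².
z_{α/2} + z_β = 2.326 + 0.842 = 3.168.
n = (3.168 / 0.95)² = 3.335² = 11.12.
Round up.

n = 12 pairs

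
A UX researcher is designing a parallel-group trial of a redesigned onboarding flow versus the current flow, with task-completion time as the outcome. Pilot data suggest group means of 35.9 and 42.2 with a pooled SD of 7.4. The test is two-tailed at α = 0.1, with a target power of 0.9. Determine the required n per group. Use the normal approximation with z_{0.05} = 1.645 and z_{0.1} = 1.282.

n = 24 per group

Cohen's d = |M₁ − M₂| / SD_pooled = |35.9 − 42.2| / 7.4 = 6.3 / 7.4 = 0.851.
For two independent groups with equal n: n = 2·((z_{α/2} + z_β) / d)².
z_{α/2} + z_β = 1.645 + 1.282 = 2.927.
n = 2 × (2.927 / 0.851)² = 2 × 3.439² = 2 × 11.83 = 23.7.
Round up to the next whole participant.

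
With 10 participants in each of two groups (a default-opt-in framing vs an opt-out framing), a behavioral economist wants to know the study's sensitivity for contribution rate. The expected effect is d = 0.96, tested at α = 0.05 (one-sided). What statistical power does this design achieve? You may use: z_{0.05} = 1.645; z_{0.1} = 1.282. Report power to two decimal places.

For two equal groups, power = Φ(d·√(n/2) − z_{α}).
d·√(n/2) = 0.96 × √(10/2) = 0.96 × 2.236 = 2.147.
z_β = 2.147 − 1.645 = 0.502.
Power = Φ(0.502) = 0.692.

power ≈ 0.69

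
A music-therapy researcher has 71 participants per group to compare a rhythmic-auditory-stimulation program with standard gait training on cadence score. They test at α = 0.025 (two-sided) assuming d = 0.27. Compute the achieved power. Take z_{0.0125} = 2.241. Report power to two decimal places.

power ≈ 0.26

For two equal groups, power = Φ(d·√(n/2) − z_{α/2}).
d·√(n/2) = 0.27 × √(71/2) = 0.27 × 5.958 = 1.609.
z_β = 1.609 − 2.241 = -0.632.
Power = Φ(-0.632) = 0.264.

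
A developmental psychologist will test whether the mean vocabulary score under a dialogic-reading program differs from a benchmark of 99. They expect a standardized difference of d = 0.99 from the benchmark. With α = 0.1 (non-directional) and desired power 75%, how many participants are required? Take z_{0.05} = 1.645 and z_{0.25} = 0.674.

n = 6

For a one-sample test: n = ((z_{α/2} + z_β) / d)².
z_{α/2} + z_β = 1.645 + 0.674 = 2.319.
n = (2.319 / 0.99)² = 2.342² = 5.49.
Round up.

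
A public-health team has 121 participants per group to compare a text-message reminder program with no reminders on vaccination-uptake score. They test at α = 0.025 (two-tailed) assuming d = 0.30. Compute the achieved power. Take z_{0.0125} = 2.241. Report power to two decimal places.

For two equal groups, power = Φ(d·√(n/2) − z_{α/2}).
d·√(n/2) = 0.30 × √(121/2) = 0.30 × 7.778 = 2.333.
z_β = 2.333 − 2.241 = 0.092.
Power = Φ(0.092) = 0.537.

power ≈ 0.54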